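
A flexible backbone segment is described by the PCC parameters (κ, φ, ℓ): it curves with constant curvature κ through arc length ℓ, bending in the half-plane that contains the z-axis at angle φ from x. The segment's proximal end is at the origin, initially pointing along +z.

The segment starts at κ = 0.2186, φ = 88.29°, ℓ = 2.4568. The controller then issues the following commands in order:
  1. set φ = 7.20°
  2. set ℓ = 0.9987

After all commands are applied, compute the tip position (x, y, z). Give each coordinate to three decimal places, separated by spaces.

0.108 0.014 0.991

initial: κ=0.2186, φ=88.29°, ℓ=2.4568
cmd 1: set φ=7.20° → (κ,φ,ℓ)=(0.2186,7.20°,2.4568) → tip=(0.6389,0.0807,2.3404)
cmd 2: set ℓ=0.9987 → (κ,φ,ℓ)=(0.2186,7.20°,0.9987) → tip=(0.1077,0.0136,0.9908)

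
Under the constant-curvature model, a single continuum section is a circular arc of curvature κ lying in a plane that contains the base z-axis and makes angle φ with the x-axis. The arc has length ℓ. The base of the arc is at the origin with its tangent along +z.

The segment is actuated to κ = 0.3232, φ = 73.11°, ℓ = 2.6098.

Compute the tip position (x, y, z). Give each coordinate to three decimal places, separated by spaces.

θ = κ·ℓ = 0.3232 × 2.6098 = 0.84349 rad
ρ = (1 − cos θ)/κ = (1 − 0.66486)/0.3232 = 1.03694
z = sin θ / κ = 0.74697/0.3232 = 2.31116
x = ρ cos φ = 1.03694 × cos(73.11°) = 0.30127
y = ρ sin φ = 1.03694 × sin(73.11°) = 0.99221

0.301 0.992 2.311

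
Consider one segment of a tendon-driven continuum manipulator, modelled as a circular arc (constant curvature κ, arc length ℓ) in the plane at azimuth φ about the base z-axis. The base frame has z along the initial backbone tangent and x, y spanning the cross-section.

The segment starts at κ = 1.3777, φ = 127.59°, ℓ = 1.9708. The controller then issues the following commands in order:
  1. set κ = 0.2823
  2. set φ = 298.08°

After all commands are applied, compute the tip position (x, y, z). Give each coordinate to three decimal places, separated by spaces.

initial: κ=1.3777, φ=127.59°, ℓ=1.9708
cmd 1: set κ=0.2823 → (κ,φ,ℓ)=(0.2823,127.59°,1.9708) → tip=(-0.3259,0.4233,1.8707)
cmd 2: set φ=298.08° → (κ,φ,ℓ)=(0.2823,298.08°,1.9708) → tip=(0.2515,-0.4714,1.8707)

0.251 -0.471 1.871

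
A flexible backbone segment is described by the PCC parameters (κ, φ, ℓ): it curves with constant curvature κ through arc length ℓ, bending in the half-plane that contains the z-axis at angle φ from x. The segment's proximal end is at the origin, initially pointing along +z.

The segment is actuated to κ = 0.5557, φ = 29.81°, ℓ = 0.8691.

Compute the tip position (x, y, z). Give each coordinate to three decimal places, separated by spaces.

θ = κ·ℓ = 0.5557 × 0.8691 = 0.48296 rad
ρ = (1 − cos θ)/κ = (1 − 0.88562)/0.5557 = 0.20582
z = sin θ / κ = 0.46440/0.5557 = 0.83571
x = ρ cos φ = 0.20582 × cos(29.81°) = 0.17859
y = ρ sin φ = 0.20582 × sin(29.81°) = 0.10232

0.179 0.102 0.836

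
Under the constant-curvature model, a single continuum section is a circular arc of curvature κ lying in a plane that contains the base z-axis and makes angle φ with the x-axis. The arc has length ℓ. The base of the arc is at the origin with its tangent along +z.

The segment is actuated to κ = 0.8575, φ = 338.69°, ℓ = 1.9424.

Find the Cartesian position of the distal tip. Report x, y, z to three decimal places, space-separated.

1.189 -0.464 1.161

θ = κ·ℓ = 0.8575 × 1.9424 = 1.66561 rad
ρ = (1 − cos θ)/κ = (1 − -0.09467)/0.8575 = 1.27658
z = sin θ / κ = 0.99551/0.8575 = 1.16094
x = ρ cos φ = 1.27658 × cos(338.69°) = 1.18930
y = ρ sin φ = 1.27658 × sin(338.69°) = -0.46393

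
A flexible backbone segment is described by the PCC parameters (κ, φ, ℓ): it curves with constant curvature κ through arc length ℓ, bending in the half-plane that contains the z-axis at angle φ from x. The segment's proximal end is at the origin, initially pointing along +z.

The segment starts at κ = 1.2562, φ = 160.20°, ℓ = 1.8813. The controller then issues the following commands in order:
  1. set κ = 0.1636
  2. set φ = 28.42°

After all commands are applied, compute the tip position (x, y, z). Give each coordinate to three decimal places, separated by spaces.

0.253 0.137 1.852

initial: κ=1.2562, φ=160.20°, ℓ=1.8813
cmd 1: set κ=0.1636 → (κ,φ,ℓ)=(0.1636,160.20°,1.8813) → tip=(-0.2703,0.0973,1.8517)
cmd 2: set φ=28.42° → (κ,φ,ℓ)=(0.1636,28.42°,1.8813) → tip=(0.2526,0.1367,1.8517)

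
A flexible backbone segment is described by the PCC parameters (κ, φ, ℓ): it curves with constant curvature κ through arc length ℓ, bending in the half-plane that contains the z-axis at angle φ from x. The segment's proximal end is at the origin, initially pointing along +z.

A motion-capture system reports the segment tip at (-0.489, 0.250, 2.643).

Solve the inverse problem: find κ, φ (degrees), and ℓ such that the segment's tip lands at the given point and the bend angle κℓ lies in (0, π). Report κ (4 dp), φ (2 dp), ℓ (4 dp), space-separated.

0.1507 152.92 2.7184

ρ = √(x²+y²) = √(-0.489² + 0.250²) = 0.54920
φ = atan2(y, x) mod 360° = atan2(0.250, -0.489) = 152.9217°
|p|² = ρ² + z² = 0.54920² + 2.643² = 7.28707
κ = 2ρ / |p|² = 2×0.54920 / 7.28707 = 0.15073
θ = 2·atan2(ρ, z) = 2·atan2(0.54920, 2.643) = 0.40976 rad
ℓ = θ/κ = 0.40976/0.15073 = 2.71844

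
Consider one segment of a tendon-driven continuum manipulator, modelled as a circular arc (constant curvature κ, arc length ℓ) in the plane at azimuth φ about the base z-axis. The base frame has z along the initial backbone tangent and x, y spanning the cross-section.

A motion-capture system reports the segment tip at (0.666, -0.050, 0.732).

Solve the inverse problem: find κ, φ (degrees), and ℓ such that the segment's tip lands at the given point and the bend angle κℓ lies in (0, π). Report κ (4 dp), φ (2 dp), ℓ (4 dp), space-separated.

ρ = √(x²+y²) = √(0.666² + -0.050²) = 0.66787
φ = atan2(y, x) mod 360° = atan2(-0.050, 0.666) = 355.7066°
|p|² = ρ² + z² = 0.66787² + 0.732² = 0.98188
κ = 2ρ / |p|² = 2×0.66787 / 0.98188 = 1.36040
θ = 2·atan2(ρ, z) = 2·atan2(0.66787, 0.732) = 1.47924 rad
ℓ = θ/κ = 1.47924/1.36040 = 1.08736

1.3604 355.71 1.0874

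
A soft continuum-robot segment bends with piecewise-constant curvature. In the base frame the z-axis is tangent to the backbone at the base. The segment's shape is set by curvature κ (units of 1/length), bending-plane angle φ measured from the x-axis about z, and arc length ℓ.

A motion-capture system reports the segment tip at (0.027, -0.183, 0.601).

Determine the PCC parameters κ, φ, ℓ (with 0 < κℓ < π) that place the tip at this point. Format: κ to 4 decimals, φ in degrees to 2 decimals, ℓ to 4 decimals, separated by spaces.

0.9356 278.39 0.6383

ρ = √(x²+y²) = √(0.027² + -0.183²) = 0.18498
φ = atan2(y, x) mod 360° = atan2(-0.183, 0.027) = 278.3929°
|p|² = ρ² + z² = 0.18498² + 0.601² = 0.39542
κ = 2ρ / |p|² = 2×0.18498 / 0.39542 = 0.93562
θ = 2·atan2(ρ, z) = 2·atan2(0.18498, 0.601) = 0.59717 rad
ℓ = θ/κ = 0.59717/0.93562 = 0.63827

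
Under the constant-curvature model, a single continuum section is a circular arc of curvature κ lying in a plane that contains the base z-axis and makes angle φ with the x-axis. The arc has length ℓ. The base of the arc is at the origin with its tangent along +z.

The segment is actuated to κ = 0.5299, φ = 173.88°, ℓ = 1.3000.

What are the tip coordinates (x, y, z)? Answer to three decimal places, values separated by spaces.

θ = κ·ℓ = 0.5299 × 1.3000 = 0.68887 rad
ρ = (1 − cos θ)/κ = (1 − 0.77196)/0.5299 = 0.43034
z = sin θ / κ = 0.63567/0.5299 = 1.19959
x = ρ cos φ = 0.43034 × cos(173.88°) = -0.42788
y = ρ sin φ = 0.43034 × sin(173.88°) = 0.04588

-0.428 0.046 1.200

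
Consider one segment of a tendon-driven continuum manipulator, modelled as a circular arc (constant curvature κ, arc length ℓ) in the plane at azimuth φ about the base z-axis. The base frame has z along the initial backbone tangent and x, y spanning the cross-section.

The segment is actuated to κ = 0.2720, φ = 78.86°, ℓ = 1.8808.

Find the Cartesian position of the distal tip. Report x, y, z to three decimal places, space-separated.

θ = κ·ℓ = 0.2720 × 1.8808 = 0.51158 rad
ρ = (1 − cos θ)/κ = (1 − 0.87197)/0.2720 = 0.47069
z = sin θ / κ = 0.48955/0.2720 = 1.79983
x = ρ cos φ = 0.47069 × cos(78.86°) = 0.09094
y = ρ sin φ = 0.47069 × sin(78.86°) = 0.46182

0.091 0.462 1.800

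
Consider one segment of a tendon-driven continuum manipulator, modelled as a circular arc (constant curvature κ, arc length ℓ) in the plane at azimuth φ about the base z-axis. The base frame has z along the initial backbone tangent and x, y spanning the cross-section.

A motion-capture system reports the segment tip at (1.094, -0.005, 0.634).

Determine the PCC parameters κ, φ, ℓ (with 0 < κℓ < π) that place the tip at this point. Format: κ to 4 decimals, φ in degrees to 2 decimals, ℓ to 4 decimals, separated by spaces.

ρ = √(x²+y²) = √(1.094² + -0.005²) = 1.09401
φ = atan2(y, x) mod 360° = atan2(-0.005, 1.094) = 359.7381°
|p|² = ρ² + z² = 1.09401² + 0.634² = 1.59882
κ = 2ρ / |p|² = 2×1.09401 / 1.59882 = 1.36853
θ = 2·atan2(ρ, z) = 2·atan2(1.09401, 0.634) = 2.09115 rad
ℓ = θ/κ = 2.09115/1.36853 = 1.52803

1.3685 359.74 1.5280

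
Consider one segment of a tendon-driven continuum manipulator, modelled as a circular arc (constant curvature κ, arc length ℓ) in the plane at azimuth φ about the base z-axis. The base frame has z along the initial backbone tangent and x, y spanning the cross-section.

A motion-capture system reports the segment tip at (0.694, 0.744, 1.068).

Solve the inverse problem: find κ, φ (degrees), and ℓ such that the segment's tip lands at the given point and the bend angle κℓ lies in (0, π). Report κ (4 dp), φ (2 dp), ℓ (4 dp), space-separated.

0.9352 46.99 1.6277

ρ = √(x²+y²) = √(0.694² + 0.744²) = 1.01743
φ = atan2(y, x) mod 360° = atan2(0.744, 0.694) = 46.9914°
|p|² = ρ² + z² = 1.01743² + 1.068² = 2.17580
κ = 2ρ / |p|² = 2×1.01743 / 2.17580 = 0.93523
θ = 2·atan2(ρ, z) = 2·atan2(1.01743, 1.068) = 1.52231 rad
ℓ = θ/κ = 1.52231/0.93523 = 1.62774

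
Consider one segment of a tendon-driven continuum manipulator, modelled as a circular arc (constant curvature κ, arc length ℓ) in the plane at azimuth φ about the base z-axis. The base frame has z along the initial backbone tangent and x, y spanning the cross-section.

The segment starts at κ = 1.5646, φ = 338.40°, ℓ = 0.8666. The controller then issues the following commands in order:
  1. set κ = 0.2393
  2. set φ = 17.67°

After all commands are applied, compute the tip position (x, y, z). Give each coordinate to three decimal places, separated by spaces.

0.085 0.027 0.860

initial: κ=1.5646, φ=338.40°, ℓ=0.8666
cmd 1: set κ=0.2393 → (κ,φ,ℓ)=(0.2393,338.40°,0.8666) → tip=(0.0832,-0.0330,0.8604)
cmd 2: set φ=17.67° → (κ,φ,ℓ)=(0.2393,17.67°,0.8666) → tip=(0.0853,0.0272,0.8604)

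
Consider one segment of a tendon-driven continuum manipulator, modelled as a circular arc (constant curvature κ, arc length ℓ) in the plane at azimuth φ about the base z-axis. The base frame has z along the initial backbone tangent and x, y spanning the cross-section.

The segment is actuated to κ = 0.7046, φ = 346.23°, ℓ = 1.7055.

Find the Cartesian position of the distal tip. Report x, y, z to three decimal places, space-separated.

θ = κ·ℓ = 0.7046 × 1.7055 = 1.20170 rad
ρ = (1 − cos θ)/κ = (1 − 0.36078)/0.7046 = 0.90721
z = sin θ / κ = 0.93265/0.7046 = 1.32366
x = ρ cos φ = 0.90721 × cos(346.23°) = 0.88114
y = ρ sin φ = 0.90721 × sin(346.23°) = -0.21594

0.881 -0.216 1.324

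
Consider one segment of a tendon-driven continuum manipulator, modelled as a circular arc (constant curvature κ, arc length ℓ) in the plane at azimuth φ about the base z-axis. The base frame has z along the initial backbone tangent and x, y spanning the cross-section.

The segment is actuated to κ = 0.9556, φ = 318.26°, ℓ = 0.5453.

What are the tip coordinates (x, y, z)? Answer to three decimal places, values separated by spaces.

0.104 -0.092 0.521

θ = κ·ℓ = 0.9556 × 0.5453 = 0.52109 rad
ρ = (1 − cos θ)/κ = (1 − 0.86728)/0.9556 = 0.13889
z = sin θ / κ = 0.49782/0.9556 = 0.52096
x = ρ cos φ = 0.13889 × cos(318.26°) = 0.10364
y = ρ sin φ = 0.13889 × sin(318.26°) = -0.09247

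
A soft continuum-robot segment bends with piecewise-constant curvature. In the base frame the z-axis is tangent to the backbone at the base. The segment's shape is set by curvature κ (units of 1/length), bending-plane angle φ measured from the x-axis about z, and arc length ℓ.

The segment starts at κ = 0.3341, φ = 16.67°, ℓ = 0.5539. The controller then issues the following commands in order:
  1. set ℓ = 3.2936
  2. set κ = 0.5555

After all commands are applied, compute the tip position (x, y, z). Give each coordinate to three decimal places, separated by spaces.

2.166 0.649 1.740

initial: κ=0.3341, φ=16.67°, ℓ=0.5539
cmd 1: set ℓ=3.2936 → (κ,φ,ℓ)=(0.3341,16.67°,3.2936) → tip=(1.5677,0.4694,2.6680)
cmd 2: set κ=0.5555 → (κ,φ,ℓ)=(0.5555,16.67°,3.2936) → tip=(2.1659,0.6486,1.7402)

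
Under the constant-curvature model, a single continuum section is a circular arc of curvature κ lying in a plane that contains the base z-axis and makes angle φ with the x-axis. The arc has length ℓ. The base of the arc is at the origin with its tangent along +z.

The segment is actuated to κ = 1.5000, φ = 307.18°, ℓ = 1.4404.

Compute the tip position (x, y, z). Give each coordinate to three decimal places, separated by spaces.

θ = κ·ℓ = 1.5000 × 1.4404 = 2.16060 rad
ρ = (1 − cos θ)/κ = (1 − -0.55620)/1.5000 = 1.03747
z = sin θ / κ = 0.83105/1.5000 = 0.55403
x = ρ cos φ = 1.03747 × cos(307.18°) = 0.62696
y = ρ sin φ = 1.03747 × sin(307.18°) = -0.82659

0.627 -0.827 0.554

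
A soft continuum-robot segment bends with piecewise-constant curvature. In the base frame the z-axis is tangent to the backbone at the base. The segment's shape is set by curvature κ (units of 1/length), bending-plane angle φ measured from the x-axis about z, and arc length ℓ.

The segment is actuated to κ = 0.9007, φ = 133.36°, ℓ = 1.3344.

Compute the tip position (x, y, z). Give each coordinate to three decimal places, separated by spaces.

θ = κ·ℓ = 0.9007 × 1.3344 = 1.20189 rad
ρ = (1 − cos θ)/κ = (1 − 0.36059)/0.9007 = 0.70990
z = sin θ / κ = 0.93272/0.9007 = 1.03555
x = ρ cos φ = 0.70990 × cos(133.36°) = -0.48740
y = ρ sin φ = 0.70990 × sin(133.36°) = 0.51614

-0.487 0.516 1.036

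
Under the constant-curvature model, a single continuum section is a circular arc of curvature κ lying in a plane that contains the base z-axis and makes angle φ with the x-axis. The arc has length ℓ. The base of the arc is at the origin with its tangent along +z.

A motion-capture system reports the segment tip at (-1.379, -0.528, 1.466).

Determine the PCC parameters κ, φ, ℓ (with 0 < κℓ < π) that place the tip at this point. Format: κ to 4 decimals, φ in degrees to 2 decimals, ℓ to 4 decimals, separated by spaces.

ρ = √(x²+y²) = √(-1.379² + -0.528²) = 1.47663
φ = atan2(y, x) mod 360° = atan2(-0.528, -1.379) = 200.9512°
|p|² = ρ² + z² = 1.47663² + 1.466² = 4.32958
κ = 2ρ / |p|² = 2×1.47663 / 4.32958 = 0.68211
θ = 2·atan2(ρ, z) = 2·atan2(1.47663, 1.466) = 1.57802 rad
ℓ = θ/κ = 1.57802/0.68211 = 2.31344

0.6821 200.95 2.3134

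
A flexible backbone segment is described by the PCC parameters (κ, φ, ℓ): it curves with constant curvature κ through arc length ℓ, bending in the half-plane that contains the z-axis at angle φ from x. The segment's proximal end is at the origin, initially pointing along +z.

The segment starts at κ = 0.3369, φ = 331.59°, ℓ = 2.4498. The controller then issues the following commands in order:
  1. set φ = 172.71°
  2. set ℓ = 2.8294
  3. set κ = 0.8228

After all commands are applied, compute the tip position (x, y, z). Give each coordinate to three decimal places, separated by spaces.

-2.034 0.260 0.883

initial: κ=0.3369, φ=331.59°, ℓ=2.4498
cmd 1: set φ=172.71° → (κ,φ,ℓ)=(0.3369,172.71°,2.4498) → tip=(-0.9471,0.1212,2.1810)
cmd 2: set ℓ=2.8294 → (κ,φ,ℓ)=(0.3369,172.71°,2.8294) → tip=(-1.2394,0.1585,2.4200)
cmd 3: set κ=0.8228 → (κ,φ,ℓ)=(0.8228,172.71°,2.8294) → tip=(-2.0336,0.2602,0.8833)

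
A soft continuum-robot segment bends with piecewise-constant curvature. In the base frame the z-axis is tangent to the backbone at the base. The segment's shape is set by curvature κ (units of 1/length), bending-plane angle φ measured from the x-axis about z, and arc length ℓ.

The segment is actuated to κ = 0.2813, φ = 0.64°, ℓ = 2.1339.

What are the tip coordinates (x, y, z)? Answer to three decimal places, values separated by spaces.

0.621 0.007 2.008

θ = κ·ℓ = 0.2813 × 2.1339 = 0.60027 rad
ρ = (1 − cos θ)/κ = (1 − 0.82519)/0.2813 = 0.62145
z = sin θ / κ = 0.56486/0.2813 = 2.00804
x = ρ cos φ = 0.62145 × cos(0.64°) = 0.62141
y = ρ sin φ = 0.62145 × sin(0.64°) = 0.00694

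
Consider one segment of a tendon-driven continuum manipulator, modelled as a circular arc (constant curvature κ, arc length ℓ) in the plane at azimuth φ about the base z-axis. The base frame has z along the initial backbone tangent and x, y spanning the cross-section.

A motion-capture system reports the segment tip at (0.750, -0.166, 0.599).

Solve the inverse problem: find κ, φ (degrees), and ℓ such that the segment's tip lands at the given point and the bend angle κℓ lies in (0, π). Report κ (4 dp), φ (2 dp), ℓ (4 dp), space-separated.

ρ = √(x²+y²) = √(0.750² + -0.166²) = 0.76815
φ = atan2(y, x) mod 360° = atan2(-0.166, 0.750) = 347.5197°
|p|² = ρ² + z² = 0.76815² + 0.599² = 0.94886
κ = 2ρ / |p|² = 2×0.76815 / 0.94886 = 1.61911
θ = 2·atan2(ρ, z) = 2·atan2(0.76815, 0.599) = 1.81700 rad
ℓ = θ/κ = 1.81700/1.61911 = 1.12222

1.6191 347.52 1.1222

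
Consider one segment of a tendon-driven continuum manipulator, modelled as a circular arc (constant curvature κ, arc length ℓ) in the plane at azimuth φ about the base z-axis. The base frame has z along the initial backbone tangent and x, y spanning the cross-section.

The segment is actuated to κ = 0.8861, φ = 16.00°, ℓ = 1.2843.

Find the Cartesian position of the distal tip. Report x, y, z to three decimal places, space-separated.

θ = κ·ℓ = 0.8861 × 1.2843 = 1.13802 rad
ρ = (1 − cos θ)/κ = (1 − 0.41939)/0.8861 = 0.65524
z = sin θ / κ = 0.90780/0.8861 = 1.02449
x = ρ cos φ = 0.65524 × cos(16.00°) = 0.62985
y = ρ sin φ = 0.65524 × sin(16.00°) = 0.18061

0.630 0.181 1.024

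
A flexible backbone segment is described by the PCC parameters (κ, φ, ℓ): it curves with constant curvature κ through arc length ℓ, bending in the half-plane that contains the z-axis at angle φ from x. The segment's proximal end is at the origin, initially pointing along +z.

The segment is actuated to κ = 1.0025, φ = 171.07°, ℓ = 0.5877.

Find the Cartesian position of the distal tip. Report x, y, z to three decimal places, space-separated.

θ = κ·ℓ = 1.0025 × 0.5877 = 0.58917 rad
ρ = (1 − cos θ)/κ = (1 − 0.83140)/1.0025 = 0.16818
z = sin θ / κ = 0.55567/1.0025 = 0.55428
x = ρ cos φ = 0.16818 × cos(171.07°) = -0.16614
y = ρ sin φ = 0.16818 × sin(171.07°) = 0.02611

-0.166 0.026 0.554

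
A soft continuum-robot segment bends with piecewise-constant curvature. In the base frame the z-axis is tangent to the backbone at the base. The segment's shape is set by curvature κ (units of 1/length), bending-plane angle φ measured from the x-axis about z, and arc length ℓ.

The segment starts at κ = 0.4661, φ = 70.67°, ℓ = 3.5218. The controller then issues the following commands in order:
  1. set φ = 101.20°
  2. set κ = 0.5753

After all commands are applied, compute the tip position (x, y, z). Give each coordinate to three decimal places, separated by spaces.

initial: κ=0.4661, φ=70.67°, ℓ=3.5218
cmd 1: set φ=101.20° → (κ,φ,ℓ)=(0.4661,101.20°,3.5218) → tip=(-0.4462,2.2533,2.1401)
cmd 2: set κ=0.5753 → (κ,φ,ℓ)=(0.5753,101.20°,3.5218) → tip=(-0.4861,2.4549,1.5612)

-0.486 2.455 1.561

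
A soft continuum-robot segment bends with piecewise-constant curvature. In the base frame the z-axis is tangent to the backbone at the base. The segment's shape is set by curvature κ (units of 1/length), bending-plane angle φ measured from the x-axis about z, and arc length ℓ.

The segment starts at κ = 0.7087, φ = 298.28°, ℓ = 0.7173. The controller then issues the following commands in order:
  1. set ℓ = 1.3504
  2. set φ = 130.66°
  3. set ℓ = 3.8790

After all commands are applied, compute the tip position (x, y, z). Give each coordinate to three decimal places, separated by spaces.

-1.769 2.059 0.540

initial: κ=0.7087, φ=298.28°, ℓ=0.7173
cmd 1: set ℓ=1.3504 → (κ,φ,ℓ)=(0.7087,298.28°,1.3504) → tip=(0.2835,-0.5269,1.1535)
cmd 2: set φ=130.66° → (κ,φ,ℓ)=(0.7087,130.66°,1.3504) → tip=(-0.3899,0.4539,1.1535)
cmd 3: set ℓ=3.8790 → (κ,φ,ℓ)=(0.7087,130.66°,3.8790) → tip=(-1.7688,2.0594,0.5398)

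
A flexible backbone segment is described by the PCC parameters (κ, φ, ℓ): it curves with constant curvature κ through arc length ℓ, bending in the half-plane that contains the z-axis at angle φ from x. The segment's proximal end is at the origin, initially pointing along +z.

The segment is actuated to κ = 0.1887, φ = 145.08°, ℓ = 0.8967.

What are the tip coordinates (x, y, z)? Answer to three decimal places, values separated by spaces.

θ = κ·ℓ = 0.1887 × 0.8967 = 0.16921 rad
ρ = (1 − cos θ)/κ = (1 − 0.98572)/0.1887 = 0.07568
z = sin θ / κ = 0.16840/0.1887 = 0.89243
x = ρ cos φ = 0.07568 × cos(145.08°) = -0.06206
y = ρ sin φ = 0.07568 × sin(145.08°) = 0.04332

-0.062 0.043 0.892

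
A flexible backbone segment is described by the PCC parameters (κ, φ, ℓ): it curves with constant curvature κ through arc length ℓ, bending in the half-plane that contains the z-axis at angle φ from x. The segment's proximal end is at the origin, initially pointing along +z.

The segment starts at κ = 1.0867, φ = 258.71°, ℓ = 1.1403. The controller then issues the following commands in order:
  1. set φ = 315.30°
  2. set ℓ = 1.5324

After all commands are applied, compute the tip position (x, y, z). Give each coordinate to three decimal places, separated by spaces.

0.716 -0.708 0.916

initial: κ=1.0867, φ=258.71°, ℓ=1.1403
cmd 1: set φ=315.30° → (κ,φ,ℓ)=(1.0867,315.30°,1.1403) → tip=(0.4411,-0.4365,0.8701)
cmd 2: set ℓ=1.5324 → (κ,φ,ℓ)=(1.0867,315.30°,1.5324) → tip=(0.7158,-0.7083,0.9161)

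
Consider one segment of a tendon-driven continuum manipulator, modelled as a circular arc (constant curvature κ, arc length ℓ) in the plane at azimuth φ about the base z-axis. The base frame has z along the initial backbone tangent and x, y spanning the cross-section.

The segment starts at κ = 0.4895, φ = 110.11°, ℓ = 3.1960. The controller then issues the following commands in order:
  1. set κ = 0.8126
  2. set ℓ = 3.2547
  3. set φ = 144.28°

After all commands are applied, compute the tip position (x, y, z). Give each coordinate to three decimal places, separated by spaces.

-1.877 1.350 0.587

initial: κ=0.4895, φ=110.11°, ℓ=3.1960
cmd 1: set κ=0.8126 → (κ,φ,ℓ)=(0.8126,110.11°,3.1960) → tip=(-0.7850,2.1441,0.6375)
cmd 2: set ℓ=3.2547 → (κ,φ,ℓ)=(0.8126,110.11°,3.2547) → tip=(-0.7951,2.1715,0.5866)
cmd 3: set φ=144.28° → (κ,φ,ℓ)=(0.8126,144.28°,3.2547) → tip=(-1.8774,1.3501,0.5866)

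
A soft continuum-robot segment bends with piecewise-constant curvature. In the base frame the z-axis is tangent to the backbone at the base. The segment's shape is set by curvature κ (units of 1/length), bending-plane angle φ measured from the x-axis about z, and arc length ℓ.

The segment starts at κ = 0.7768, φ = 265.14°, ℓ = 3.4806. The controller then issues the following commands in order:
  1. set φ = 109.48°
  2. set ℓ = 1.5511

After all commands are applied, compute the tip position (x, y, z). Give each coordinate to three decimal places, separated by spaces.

-0.276 0.779 1.202

initial: κ=0.7768, φ=265.14°, ℓ=3.4806
cmd 1: set φ=109.48° → (κ,φ,ℓ)=(0.7768,109.48°,3.4806) → tip=(-0.8181,2.3128,0.5458)
cmd 2: set ℓ=1.5511 → (κ,φ,ℓ)=(0.7768,109.48°,1.5511) → tip=(-0.2757,0.7794,1.2021)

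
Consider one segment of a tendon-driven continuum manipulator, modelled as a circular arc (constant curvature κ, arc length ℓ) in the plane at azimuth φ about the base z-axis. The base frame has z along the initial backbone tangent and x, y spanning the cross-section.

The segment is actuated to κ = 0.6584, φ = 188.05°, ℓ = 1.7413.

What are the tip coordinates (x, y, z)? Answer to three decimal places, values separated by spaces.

-0.885 -0.125 1.384

θ = κ·ℓ = 0.6584 × 1.7413 = 1.14647 rad
ρ = (1 − cos θ)/κ = (1 − 0.41171)/0.6584 = 0.89352
z = sin θ / κ = 0.91132/0.6584 = 1.38414
x = ρ cos φ = 0.89352 × cos(188.05°) = -0.88472
y = ρ sin φ = 0.89352 × sin(188.05°) = -0.12513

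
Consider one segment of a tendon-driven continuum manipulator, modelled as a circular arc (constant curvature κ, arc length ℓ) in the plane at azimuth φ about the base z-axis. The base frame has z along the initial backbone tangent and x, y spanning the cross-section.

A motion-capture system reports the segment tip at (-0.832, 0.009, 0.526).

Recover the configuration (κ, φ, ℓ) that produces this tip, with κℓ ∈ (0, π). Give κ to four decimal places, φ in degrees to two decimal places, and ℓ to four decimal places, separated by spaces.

ρ = √(x²+y²) = √(-0.832² + 0.009²) = 0.83205
φ = atan2(y, x) mod 360° = atan2(0.009, -0.832) = 179.3802°
|p|² = ρ² + z² = 0.83205² + 0.526² = 0.96898
κ = 2ρ / |p|² = 2×0.83205 / 0.96898 = 1.71737
θ = 2·atan2(ρ, z) = 2·atan2(0.83205, 0.526) = 2.01411 rad
ℓ = θ/κ = 2.01411/1.71737 = 1.17279

1.7174 179.38 1.1728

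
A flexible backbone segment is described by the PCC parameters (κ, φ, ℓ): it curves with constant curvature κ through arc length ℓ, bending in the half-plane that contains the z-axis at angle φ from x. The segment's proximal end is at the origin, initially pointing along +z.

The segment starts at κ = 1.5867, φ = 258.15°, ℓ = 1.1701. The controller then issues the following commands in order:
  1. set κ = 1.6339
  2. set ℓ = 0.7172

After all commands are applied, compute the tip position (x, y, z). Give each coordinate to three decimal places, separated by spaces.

-0.077 -0.366 0.564

initial: κ=1.5867, φ=258.15°, ℓ=1.1701
cmd 1: set κ=1.6339 → (κ,φ,ℓ)=(1.6339,258.15°,1.1701) → tip=(-0.1677,-0.7993,0.5768)
cmd 2: set ℓ=0.7172 → (κ,φ,ℓ)=(1.6339,258.15°,0.7172) → tip=(-0.0769,-0.3663,0.5640)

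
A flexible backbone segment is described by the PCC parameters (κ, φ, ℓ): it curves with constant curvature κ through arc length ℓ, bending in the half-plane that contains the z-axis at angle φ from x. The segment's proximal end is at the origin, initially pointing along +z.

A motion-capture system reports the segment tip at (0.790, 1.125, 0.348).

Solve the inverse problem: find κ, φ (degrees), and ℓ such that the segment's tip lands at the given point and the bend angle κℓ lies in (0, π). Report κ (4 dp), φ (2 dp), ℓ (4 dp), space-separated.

ρ = √(x²+y²) = √(0.790² + 1.125²) = 1.37467
φ = atan2(y, x) mod 360° = atan2(1.125, 0.790) = 54.9226°
|p|² = ρ² + z² = 1.37467² + 0.348² = 2.01083
κ = 2ρ / |p|² = 2×1.37467 / 2.01083 = 1.36727
θ = 2·atan2(ρ, z) = 2·atan2(1.37467, 0.348) = 2.64571 rad
ℓ = θ/κ = 2.64571/1.36727 = 1.93503

1.3673 54.92 1.9350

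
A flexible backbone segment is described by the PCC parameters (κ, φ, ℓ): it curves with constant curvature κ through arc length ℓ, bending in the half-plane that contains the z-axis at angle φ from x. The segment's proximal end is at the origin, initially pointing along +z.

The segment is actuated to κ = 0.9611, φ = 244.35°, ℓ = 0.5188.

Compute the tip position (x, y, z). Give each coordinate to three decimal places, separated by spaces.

-0.055 -0.114 0.498

θ = κ·ℓ = 0.9611 × 0.5188 = 0.49862 rad
ρ = (1 − cos θ)/κ = (1 − 0.87824)/0.9611 = 0.12668
z = sin θ / κ = 0.47821/0.9611 = 0.49757
x = ρ cos φ = 0.12668 × cos(244.35°) = -0.05484
y = ρ sin φ = 0.12668 × sin(244.35°) = -0.11420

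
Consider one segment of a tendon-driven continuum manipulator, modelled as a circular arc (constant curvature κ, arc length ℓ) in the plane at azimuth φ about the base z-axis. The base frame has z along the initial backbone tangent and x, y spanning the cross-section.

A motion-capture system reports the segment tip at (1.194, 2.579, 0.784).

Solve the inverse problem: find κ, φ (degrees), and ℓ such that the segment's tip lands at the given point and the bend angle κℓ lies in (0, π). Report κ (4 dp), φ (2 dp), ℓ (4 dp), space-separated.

0.6540 65.16 3.9807

ρ = √(x²+y²) = √(1.194² + 2.579²) = 2.84198
φ = atan2(y, x) mod 360° = atan2(2.579, 1.194) = 65.1573°
|p|² = ρ² + z² = 2.84198² + 0.784² = 8.69153
κ = 2ρ / |p|² = 2×2.84198 / 8.69153 = 0.65397
θ = 2·atan2(ρ, z) = 2·atan2(2.84198, 0.784) = 2.60325 rad
ℓ = θ/κ = 2.60325/0.65397 = 3.98072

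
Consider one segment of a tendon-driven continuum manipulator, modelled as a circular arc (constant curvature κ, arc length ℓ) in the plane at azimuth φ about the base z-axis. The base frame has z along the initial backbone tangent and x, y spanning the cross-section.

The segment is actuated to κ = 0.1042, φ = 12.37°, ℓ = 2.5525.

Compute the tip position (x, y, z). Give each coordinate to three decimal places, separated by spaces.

0.330 0.072 2.523

θ = κ·ℓ = 0.1042 × 2.5525 = 0.26597 rad
ρ = (1 − cos θ)/κ = (1 − 0.96484)/0.1042 = 0.33745
z = sin θ / κ = 0.26285/0.1042 = 2.52251
x = ρ cos φ = 0.33745 × cos(12.37°) = 0.32961
y = ρ sin φ = 0.33745 × sin(12.37°) = 0.07229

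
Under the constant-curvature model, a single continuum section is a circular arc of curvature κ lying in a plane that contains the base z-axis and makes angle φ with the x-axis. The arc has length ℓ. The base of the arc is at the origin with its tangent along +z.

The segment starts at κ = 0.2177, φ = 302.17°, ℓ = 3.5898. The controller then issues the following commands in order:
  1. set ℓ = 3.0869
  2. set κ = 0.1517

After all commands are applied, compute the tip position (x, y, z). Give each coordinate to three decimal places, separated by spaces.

initial: κ=0.2177, φ=302.17°, ℓ=3.5898
cmd 1: set ℓ=3.0869 → (κ,φ,ℓ)=(0.2177,302.17°,3.0869) → tip=(0.5318,-0.8454,2.8597)
cmd 2: set κ=0.1517 → (κ,φ,ℓ)=(0.1517,302.17°,3.0869) → tip=(0.3778,-0.6007,2.9753)

0.378 -0.601 2.975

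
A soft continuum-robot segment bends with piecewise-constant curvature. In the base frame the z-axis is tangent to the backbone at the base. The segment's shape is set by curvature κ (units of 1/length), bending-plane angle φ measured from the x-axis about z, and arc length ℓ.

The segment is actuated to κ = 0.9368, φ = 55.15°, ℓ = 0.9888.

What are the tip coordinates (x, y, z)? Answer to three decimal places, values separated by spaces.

0.244 0.350 0.853

θ = κ·ℓ = 0.9368 × 0.9888 = 0.92631 rad
ρ = (1 − cos θ)/κ = (1 − 0.60079)/0.9368 = 0.42614
z = sin θ / κ = 0.79941/0.9368 = 0.85334
x = ρ cos φ = 0.42614 × cos(55.15°) = 0.24351
y = ρ sin φ = 0.42614 × sin(55.15°) = 0.34971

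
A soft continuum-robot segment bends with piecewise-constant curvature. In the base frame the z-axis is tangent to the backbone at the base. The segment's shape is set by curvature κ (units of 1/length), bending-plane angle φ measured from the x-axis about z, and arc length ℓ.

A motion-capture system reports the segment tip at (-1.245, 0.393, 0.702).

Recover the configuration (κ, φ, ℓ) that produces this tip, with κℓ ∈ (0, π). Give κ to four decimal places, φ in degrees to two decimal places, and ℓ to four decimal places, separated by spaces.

1.1883 162.48 1.8134

ρ = √(x²+y²) = √(-1.245² + 0.393²) = 1.30556
φ = atan2(y, x) mod 360° = atan2(0.393, -1.245) = 162.4810°
|p|² = ρ² + z² = 1.30556² + 0.702² = 2.19728
κ = 2ρ / |p|² = 2×1.30556 / 2.19728 = 1.18834
θ = 2·atan2(ρ, z) = 2·atan2(1.30556, 0.702) = 2.15489 rad
ℓ = θ/κ = 2.15489/1.18834 = 1.81336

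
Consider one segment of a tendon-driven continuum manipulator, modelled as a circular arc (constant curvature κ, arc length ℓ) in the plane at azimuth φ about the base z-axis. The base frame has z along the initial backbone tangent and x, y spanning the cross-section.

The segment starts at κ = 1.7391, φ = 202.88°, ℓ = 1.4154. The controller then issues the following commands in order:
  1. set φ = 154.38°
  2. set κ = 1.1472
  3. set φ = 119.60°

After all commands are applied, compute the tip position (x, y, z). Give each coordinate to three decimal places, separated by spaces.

initial: κ=1.7391, φ=202.88°, ℓ=1.4154
cmd 1: set φ=154.38° → (κ,φ,ℓ)=(1.7391,154.38°,1.4154) → tip=(-0.9216,0.4420,0.3616)
cmd 2: set κ=1.1472 → (κ,φ,ℓ)=(1.1472,154.38°,1.4154) → tip=(-0.8276,0.3969,0.8705)
cmd 3: set φ=119.60° → (κ,φ,ℓ)=(1.1472,119.60°,1.4154) → tip=(-0.4534,0.7980,0.8705)

-0.453 0.798 0.870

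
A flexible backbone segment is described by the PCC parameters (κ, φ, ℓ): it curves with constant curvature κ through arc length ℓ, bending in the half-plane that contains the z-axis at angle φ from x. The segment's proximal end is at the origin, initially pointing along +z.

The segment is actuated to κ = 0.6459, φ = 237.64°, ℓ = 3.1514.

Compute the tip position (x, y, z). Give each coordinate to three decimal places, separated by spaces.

θ = κ·ℓ = 0.6459 × 3.1514 = 2.03549 rad
ρ = (1 − cos θ)/κ = (1 − -0.44815)/0.6459 = 2.24206
z = sin θ / κ = 0.89396/0.6459 = 1.38405
x = ρ cos φ = 2.24206 × cos(237.64°) = -1.20004
y = ρ sin φ = 2.24206 × sin(237.64°) = -1.89387

-1.200 -1.894 1.384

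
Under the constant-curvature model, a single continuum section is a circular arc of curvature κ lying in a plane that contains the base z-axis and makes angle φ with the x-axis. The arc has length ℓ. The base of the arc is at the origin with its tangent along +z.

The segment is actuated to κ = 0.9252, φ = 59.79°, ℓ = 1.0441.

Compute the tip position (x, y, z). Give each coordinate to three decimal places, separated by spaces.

0.235 0.403 0.889

θ = κ·ℓ = 0.9252 × 1.0441 = 0.96600 rad
ρ = (1 − cos θ)/κ = (1 − 0.56859)/0.9252 = 0.46628
z = sin θ / κ = 0.82262/0.9252 = 0.88913
x = ρ cos φ = 0.46628 × cos(59.79°) = 0.23462
y = ρ sin φ = 0.46628 × sin(59.79°) = 0.40296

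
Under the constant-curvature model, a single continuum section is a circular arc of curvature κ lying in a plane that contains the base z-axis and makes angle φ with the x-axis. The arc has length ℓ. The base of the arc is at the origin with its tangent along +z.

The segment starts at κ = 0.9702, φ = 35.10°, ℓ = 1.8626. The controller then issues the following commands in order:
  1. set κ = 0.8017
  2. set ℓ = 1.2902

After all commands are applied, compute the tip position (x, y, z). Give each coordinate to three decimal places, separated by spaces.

0.499 0.351 1.072

initial: κ=0.9702, φ=35.10°, ℓ=1.8626
cmd 1: set κ=0.8017 → (κ,φ,ℓ)=(0.8017,35.10°,1.8626) → tip=(0.9415,0.6617,1.2436)
cmd 2: set ℓ=1.2902 → (κ,φ,ℓ)=(0.8017,35.10°,1.2902) → tip=(0.4990,0.3507,1.0721)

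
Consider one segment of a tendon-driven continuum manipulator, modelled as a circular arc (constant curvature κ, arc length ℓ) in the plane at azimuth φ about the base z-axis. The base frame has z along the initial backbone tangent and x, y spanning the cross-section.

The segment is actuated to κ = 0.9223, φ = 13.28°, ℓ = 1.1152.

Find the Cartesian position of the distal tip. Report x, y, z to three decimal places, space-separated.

θ = κ·ℓ = 0.9223 × 1.1152 = 1.02855 rad
ρ = (1 − cos θ)/κ = (1 − 0.51606)/0.9223 = 0.52471
z = sin θ / κ = 0.85655/0.9223 = 0.92871
x = ρ cos φ = 0.52471 × cos(13.28°) = 0.51068
y = ρ sin φ = 0.52471 × sin(13.28°) = 0.12053

0.511 0.121 0.929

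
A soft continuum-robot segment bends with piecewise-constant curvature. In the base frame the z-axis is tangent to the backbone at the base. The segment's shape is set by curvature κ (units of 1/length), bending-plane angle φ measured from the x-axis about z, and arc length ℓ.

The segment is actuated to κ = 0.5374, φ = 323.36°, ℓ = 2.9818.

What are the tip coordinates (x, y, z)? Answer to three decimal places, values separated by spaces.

θ = κ·ℓ = 0.5374 × 2.9818 = 1.60242 rad
ρ = (1 − cos θ)/κ = (1 − -0.03162)/0.5374 = 1.91965
z = sin θ / κ = 0.99950/0.5374 = 1.85988
x = ρ cos φ = 1.91965 × cos(323.36°) = 1.54033
y = ρ sin φ = 1.91965 × sin(323.36°) = -1.14562

1.540 -1.146 1.860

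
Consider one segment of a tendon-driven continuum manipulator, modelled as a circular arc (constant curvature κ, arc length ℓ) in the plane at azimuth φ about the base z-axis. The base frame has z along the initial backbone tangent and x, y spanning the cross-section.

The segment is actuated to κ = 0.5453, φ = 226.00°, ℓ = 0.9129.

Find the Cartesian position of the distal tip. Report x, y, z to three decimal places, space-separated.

-0.155 -0.160 0.876

θ = κ·ℓ = 0.5453 × 0.9129 = 0.49780 rad
ρ = (1 − cos θ)/κ = (1 − 0.87863)/0.5453 = 0.22257
z = sin θ / κ = 0.47750/0.5453 = 0.87566
x = ρ cos φ = 0.22257 × cos(226.00°) = -0.15461
y = ρ sin φ = 0.22257 × sin(226.00°) = -0.16010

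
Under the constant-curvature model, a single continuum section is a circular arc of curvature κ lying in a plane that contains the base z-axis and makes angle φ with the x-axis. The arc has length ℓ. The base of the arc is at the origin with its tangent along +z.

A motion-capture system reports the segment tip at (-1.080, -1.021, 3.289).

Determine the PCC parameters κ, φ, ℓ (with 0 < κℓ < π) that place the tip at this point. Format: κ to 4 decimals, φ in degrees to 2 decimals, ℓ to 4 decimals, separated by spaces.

0.2282 223.39 3.7199

ρ = √(x²+y²) = √(-1.080² + -1.021²) = 1.48622
φ = atan2(y, x) mod 360° = atan2(-1.021, -1.080) = 223.3915°
|p|² = ρ² + z² = 1.48622² + 3.289² = 13.02636
κ = 2ρ / |p|² = 2×1.48622 / 13.02636 = 0.22819
θ = 2·atan2(ρ, z) = 2·atan2(1.48622, 3.289) = 0.84882 rad
ℓ = θ/κ = 0.84882/0.22819 = 3.71988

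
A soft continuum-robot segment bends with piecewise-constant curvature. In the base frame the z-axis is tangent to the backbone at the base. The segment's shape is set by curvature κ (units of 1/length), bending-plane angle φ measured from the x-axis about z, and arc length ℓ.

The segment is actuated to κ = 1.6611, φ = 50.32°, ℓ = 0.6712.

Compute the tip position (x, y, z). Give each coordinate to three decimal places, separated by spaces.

0.215 0.259 0.541

θ = κ·ℓ = 1.6611 × 0.6712 = 1.11493 rad
ρ = (1 − cos θ)/κ = (1 − 0.44024)/1.6611 = 0.33698
z = sin θ / κ = 0.89788/1.6611 = 0.54053
x = ρ cos φ = 0.33698 × cos(50.32°) = 0.21516
y = ρ sin φ = 0.33698 × sin(50.32°) = 0.25935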